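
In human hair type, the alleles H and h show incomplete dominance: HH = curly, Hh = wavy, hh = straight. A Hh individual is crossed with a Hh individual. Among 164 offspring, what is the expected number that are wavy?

Punnett square for Hh × Hh:
Offspring genotypes: 1 HH, 2 Hh, 1 hh
Phenotype counts: 1 curly, 2 wavy, 1 straight
wavy: 2 out of 4 → fraction 1/2
Expected count = 1/2 × 164 = 82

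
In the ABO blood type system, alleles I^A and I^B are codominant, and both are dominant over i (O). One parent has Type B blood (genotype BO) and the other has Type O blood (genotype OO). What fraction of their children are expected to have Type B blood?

Cross: BO × OO
Possible offspring genotypes: 2 BO, 2 OO
Blood type counts: 2 Type B, 2 Type O
Probability of Type B: 2/4 = 1/2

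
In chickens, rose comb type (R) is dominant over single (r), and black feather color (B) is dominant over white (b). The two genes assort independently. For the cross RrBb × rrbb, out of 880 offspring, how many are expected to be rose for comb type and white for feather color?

Dihybrid cross RrBb × rrbb — consider each gene separately:
comb type: Rr × rr → 2 Rr, 2 rr → 2 R_ : 2 rr (out of 4)
feather color: Bb × bb → 2 Bb, 2 bb → 2 B_ : 2 bb (out of 4)
Looking for: rose (R_) and white (bb)
P(rose) = 2/4, P(white) = 2/4
P(both) = 2/4 × 2/4 = 4/16 = 1/4
Expected count = 1/4 × 880 = 220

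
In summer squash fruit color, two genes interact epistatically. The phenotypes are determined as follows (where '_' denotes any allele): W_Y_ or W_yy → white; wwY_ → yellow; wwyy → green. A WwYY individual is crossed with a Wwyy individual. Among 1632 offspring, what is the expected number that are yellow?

Cross: WwYY × Wwyy — consider each gene separately:
W gene: Ww × Ww → 1 WW, 2 Ww, 1 ww → 3 W_ : 1 ww (out of 4)
Y gene: YY × yy → 4 Yy → 4 Y_ (out of 4)
Genotype classes (out of 4 × 4 = 16): W_Y_ = 3×4 = 12; wwY_ = 1×4 = 4
Apply the phenotype rules: W_Y_ (12) → white; wwY_ (4) → yellow
Phenotype counts (out of 16): 12 white, 4 yellow
yellow: 4 out of 16 → fraction 1/4
Expected count = 1/4 × 1632 = 408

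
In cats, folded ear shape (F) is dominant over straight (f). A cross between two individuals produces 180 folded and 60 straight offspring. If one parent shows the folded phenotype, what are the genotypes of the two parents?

Observed offspring: 180 folded, 60 straight
The observed ratio simplifies to 3:1. Straight (ff) offspring appear, so each parent must contribute one f allele. The parent stated to show folded carries F, so it is Ff. The other parent is then either Ff or ff: Ff × ff would give a 1:1 split, whereas Ff × Ff gives 3:1 — matching the data. So both parents are heterozygous (Ff × Ff).
Parent genotypes: Ff × Ff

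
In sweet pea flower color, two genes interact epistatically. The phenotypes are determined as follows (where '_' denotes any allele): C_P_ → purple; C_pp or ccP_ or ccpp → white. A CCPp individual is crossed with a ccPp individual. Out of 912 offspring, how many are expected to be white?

Cross: CCPp × ccPp — consider each gene separately:
C gene: CC × cc → 4 Cc → 4 C_ (out of 4)
P gene: Pp × Pp → 1 PP, 2 Pp, 1 pp → 3 P_ : 1 pp (out of 4)
Genotype classes (out of 4 × 4 = 16): C_P_ = 4×3 = 12; C_pp = 4×1 = 4
Apply the phenotype rules: C_P_ (12) → purple; C_pp (4) → white
Phenotype counts (out of 16): 12 purple, 4 white
white: 4 out of 16 → fraction 1/4
Expected count = 1/4 × 912 = 228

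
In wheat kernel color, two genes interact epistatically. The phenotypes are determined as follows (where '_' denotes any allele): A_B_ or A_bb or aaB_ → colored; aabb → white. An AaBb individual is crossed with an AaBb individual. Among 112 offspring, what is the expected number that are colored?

Cross: AaBb × AaBb — consider each gene separately:
A gene: Aa × Aa → 1 AA, 2 Aa, 1 aa → 3 A_ : 1 aa (out of 4)
B gene: Bb × Bb → 1 BB, 2 Bb, 1 bb → 3 B_ : 1 bb (out of 4)
Genotype classes (out of 4 × 4 = 16): A_B_ = 3×3 = 9; A_bb = 3×1 = 3; aaB_ = 1×3 = 3; aabb = 1×1 = 1
Apply the phenotype rules: A_B_ (9) + A_bb (3) + aaB_ (3) → colored; aabb (1) → white
Phenotype counts (out of 16): 15 colored, 1 white
colored: 15 out of 16 → fraction 15/16
Expected count = 15/16 × 112 = 105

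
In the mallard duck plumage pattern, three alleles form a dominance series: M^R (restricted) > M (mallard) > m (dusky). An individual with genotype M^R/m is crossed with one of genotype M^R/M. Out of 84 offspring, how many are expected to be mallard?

Cross: M^R/m × M^R/M
Allele dominance: M^R > M > m
Offspring genotypes: 1 M^R/M^R, 1 M^R/M, 1 M^R/m, 1 M/m
Phenotype counts: 3 restricted, 1 mallard
mallard: 1 out of 4 → fraction 1/4
Expected count = 1/4 × 84 = 21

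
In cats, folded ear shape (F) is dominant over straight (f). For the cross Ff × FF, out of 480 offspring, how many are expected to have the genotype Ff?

Punnett square for Ff × FF:
Offspring genotypes: 2 FF, 2 Ff
Total offspring: 4
Count with target: 2
Probability: 2/4 = 1/2
Expected count = 1/2 × 480 = 240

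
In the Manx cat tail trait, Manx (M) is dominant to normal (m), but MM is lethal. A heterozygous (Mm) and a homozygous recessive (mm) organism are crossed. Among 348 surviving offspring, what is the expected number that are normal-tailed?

Cross: Mm × mm
Punnett square offspring (before lethality): 2 Mm, 2 mm
No MM offspring are produced in this cross.
normal-tailed: 2 out of 4 → fraction 1/2
Expected count = 1/2 × 348 = 174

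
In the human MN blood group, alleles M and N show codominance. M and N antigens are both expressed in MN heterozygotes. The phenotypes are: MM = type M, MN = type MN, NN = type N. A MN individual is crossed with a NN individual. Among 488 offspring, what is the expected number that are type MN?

Punnett square for MN × NN:
Offspring genotypes: 2 MN, 2 NN
Phenotype counts: 2 type MN, 2 type N
type MN: 2 out of 4 → fraction 1/2
Expected count = 1/2 × 488 = 244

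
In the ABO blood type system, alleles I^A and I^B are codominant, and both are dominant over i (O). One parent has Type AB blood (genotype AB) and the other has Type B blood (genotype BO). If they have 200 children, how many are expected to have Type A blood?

Cross: AB × BO
Possible offspring genotypes: 1 AB, 1 AO, 1 BB, 1 BO
Blood type counts: 1 Type AB, 1 Type A, 2 Type B
Probability of Type A: 1/4
Expected count = 1/4 × 200 = 50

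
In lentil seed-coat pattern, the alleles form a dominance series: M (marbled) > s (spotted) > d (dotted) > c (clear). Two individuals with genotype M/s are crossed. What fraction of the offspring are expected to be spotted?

Cross: M/s × M/s
Allele dominance: M > s > d > c
Offspring genotypes: 1 M/M, 2 M/s, 1 s/s
Phenotype counts: 3 marbled, 1 spotted
spotted: 1 out of 4
Probability: 1/4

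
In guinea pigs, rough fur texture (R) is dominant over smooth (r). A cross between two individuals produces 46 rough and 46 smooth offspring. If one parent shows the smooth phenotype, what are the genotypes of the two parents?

Observed offspring: 46 rough, 46 smooth
The observed ratio simplifies to 1:1. One parent shows smooth, so its genotype must be rr. A 1:1 offspring split requires the other parent to be heterozygous (Rr).
Parent genotypes: rr × Rr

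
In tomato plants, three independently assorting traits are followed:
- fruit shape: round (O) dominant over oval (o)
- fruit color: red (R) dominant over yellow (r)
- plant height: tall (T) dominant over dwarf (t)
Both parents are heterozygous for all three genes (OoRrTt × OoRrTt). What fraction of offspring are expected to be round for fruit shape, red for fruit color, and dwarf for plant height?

Trihybrid cross: OoRrTt × OoRrTt
Each trait segregates independently with a 3:1 phenotypic ratio, so each gene contributes 3/4 (dominant) or 1/4 (recessive).
Target: round (fruit shape), red (fruit color), dwarf (plant height)
Probability = product of independent per-trait probabilities
= 3/4 × 3/4 × 1/4 = 9/64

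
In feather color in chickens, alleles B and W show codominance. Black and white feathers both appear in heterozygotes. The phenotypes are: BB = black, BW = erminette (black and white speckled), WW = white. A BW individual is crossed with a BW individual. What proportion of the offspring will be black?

Punnett square for BW × BW:
Offspring genotypes: 1 BB, 2 BW, 1 WW
Phenotype counts: 1 black, 2 erminette (black and white speckled), 1 white
black: 1 out of 4
Probability: 1/4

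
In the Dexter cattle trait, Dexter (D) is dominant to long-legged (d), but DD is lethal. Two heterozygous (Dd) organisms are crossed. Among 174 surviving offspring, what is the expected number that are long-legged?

Cross: Dd × Dd
Punnett square offspring (before lethality): 1 DD, 2 Dd, 1 dd
The DD genotype is lethal (embryos die); surviving offspring: 2 Dd, 1 dd
long-legged: 1 out of 3 → fraction 1/3
Expected count = 1/3 × 174 = 58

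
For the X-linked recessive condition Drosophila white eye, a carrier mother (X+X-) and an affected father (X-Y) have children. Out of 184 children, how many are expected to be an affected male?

Cross: X+X- × X-Y
Offspring: 1 X+X-, 1 X+Y, 1 X-X-, 1 X-Y
Probability of an affected male: 1/4
Expected count = 1/4 × 184 = 46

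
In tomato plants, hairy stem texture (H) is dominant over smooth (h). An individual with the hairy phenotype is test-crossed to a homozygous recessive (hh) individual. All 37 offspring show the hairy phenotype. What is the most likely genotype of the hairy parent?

Test cross: ? × hh
All offspring are hairy.
If the unknown parent were heterozygous (Hh), about half of 37 offspring would be smooth; none are. The unknown parent is most likely homozygous dominant (HH).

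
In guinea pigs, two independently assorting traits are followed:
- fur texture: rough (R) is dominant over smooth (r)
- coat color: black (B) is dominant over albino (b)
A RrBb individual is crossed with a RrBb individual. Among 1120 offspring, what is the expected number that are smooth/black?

Dihybrid cross RrBb × RrBb — consider each gene separately:
fur texture: Rr × Rr → 1 RR, 2 Rr, 1 rr → 3 R_ : 1 rr (out of 4)
coat color: Bb × Bb → 1 BB, 2 Bb, 1 bb → 3 B_ : 1 bb (out of 4)
Combine (counts out of 4 × 4 = 16): rough/black (R_B_) = 3×3 = 9; rough/albino (R_bb) = 3×1 = 3; smooth/black (rrB_) = 1×3 = 3; smooth/albino (rrbb) = 1×1 = 1
Phenotype counts (out of 16): 9 rough/black, 3 rough/albino, 3 smooth/black, 1 smooth/albino
smooth/black: 3 out of 16 → fraction 3/16
Expected count = 3/16 × 1120 = 210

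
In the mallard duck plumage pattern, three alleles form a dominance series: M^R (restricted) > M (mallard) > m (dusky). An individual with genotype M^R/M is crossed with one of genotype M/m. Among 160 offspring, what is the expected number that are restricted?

Cross: M^R/M × M/m
Allele dominance: M^R > M > m
Offspring genotypes: 1 M^R/M, 1 M^R/m, 1 M/M, 1 M/m
Phenotype counts: 2 restricted, 2 mallard
restricted: 2 out of 4 → fraction 1/2
Expected count = 1/2 × 160 = 80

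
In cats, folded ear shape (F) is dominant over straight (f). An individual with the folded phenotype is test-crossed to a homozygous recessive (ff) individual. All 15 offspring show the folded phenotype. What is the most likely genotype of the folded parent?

Test cross: ? × ff
All offspring are folded.
If the unknown parent were heterozygous (Ff), about half of 15 offspring would be straight; none are. The unknown parent is most likely homozygous dominant (FF).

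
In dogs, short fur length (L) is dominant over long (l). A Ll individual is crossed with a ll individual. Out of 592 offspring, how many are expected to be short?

Punnett square for Ll × ll:
Offspring genotypes: 2 Ll, 2 ll
short: 2, long: 2
short: 2 out of 4 → fraction 1/2
Expected count = 1/2 × 592 = 296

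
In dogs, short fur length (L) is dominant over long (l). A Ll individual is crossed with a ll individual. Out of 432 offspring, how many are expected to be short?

Punnett square for Ll × ll:
Offspring genotypes: 2 Ll, 2 ll
short: 2, long: 2
short: 2 out of 4 → fraction 1/2
Expected count = 1/2 × 432 = 216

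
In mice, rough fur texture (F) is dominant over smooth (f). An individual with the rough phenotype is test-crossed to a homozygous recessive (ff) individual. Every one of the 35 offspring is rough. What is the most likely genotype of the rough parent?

Test cross: ? × ff
All offspring are rough.
If the unknown parent were heterozygous (Ff), about half of 35 offspring would be smooth; none are. The unknown parent is most likely homozygous dominant (FF).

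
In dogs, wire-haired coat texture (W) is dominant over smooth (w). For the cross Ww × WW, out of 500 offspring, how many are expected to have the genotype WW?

Punnett square for Ww × WW:
Offspring genotypes: 2 WW, 2 Ww
Total offspring: 4
Count with target: 2
Probability: 2/4 = 1/2
Expected count = 1/2 × 500 = 250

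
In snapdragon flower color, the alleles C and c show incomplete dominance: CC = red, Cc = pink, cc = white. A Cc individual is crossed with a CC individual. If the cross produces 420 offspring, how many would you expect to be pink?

Punnett square for Cc × CC:
Offspring genotypes: 2 CC, 2 Cc
Phenotype counts: 2 red, 2 pink
pink: 2 out of 4 → fraction 1/2
Expected count = 1/2 × 420 = 210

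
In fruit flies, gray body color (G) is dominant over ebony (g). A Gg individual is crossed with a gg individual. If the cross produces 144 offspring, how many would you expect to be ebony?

Punnett square for Gg × gg:
Offspring genotypes: 2 Gg, 2 gg
gray: 2, ebony: 2
ebony: 2 out of 4 → fraction 1/2
Expected count = 1/2 × 144 = 72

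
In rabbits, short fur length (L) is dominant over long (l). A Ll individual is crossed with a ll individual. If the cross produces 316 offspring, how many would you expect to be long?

Punnett square for Ll × ll:
Offspring genotypes: 2 Ll, 2 ll
short: 2, long: 2
long: 2 out of 4 → fraction 1/2
Expected count = 1/2 × 316 = 158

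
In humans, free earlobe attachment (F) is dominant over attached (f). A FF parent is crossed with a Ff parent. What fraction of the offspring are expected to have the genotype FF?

Punnett square for FF × Ff:
Offspring genotypes: 2 FF, 2 Ff
Total offspring: 4
Count with target: 2
Probability: 2/4 = 1/2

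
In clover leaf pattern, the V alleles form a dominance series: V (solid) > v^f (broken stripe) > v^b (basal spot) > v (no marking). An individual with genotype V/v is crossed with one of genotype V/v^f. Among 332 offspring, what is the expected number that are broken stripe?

Cross: V/v × V/v^f
Allele dominance: V > v^f > v^b > v
Offspring genotypes: 1 V/V, 1 V/v^f, 1 V/v, 1 v^f/v
Phenotype counts: 3 solid, 1 broken stripe
broken stripe: 1 out of 4 → fraction 1/4
Expected count = 1/4 × 332 = 83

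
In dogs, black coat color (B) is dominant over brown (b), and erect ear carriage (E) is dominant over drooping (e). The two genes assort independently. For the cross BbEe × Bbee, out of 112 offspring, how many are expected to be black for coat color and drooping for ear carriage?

Dihybrid cross BbEe × Bbee — consider each gene separately:
coat color: Bb × Bb → 1 BB, 2 Bb, 1 bb → 3 B_ : 1 bb (out of 4)
ear carriage: Ee × ee → 2 Ee, 2 ee → 2 E_ : 2 ee (out of 4)
Looking for: black (B_) and drooping (ee)
P(black) = 3/4, P(drooping) = 2/4
P(both) = 3/4 × 2/4 = 6/16 = 3/8
Expected count = 3/8 × 112 = 42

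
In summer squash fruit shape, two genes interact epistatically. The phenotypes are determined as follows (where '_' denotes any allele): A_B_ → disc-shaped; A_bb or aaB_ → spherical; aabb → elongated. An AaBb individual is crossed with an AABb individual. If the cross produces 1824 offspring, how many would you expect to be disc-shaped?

Cross: AaBb × AABb — consider each gene separately:
A gene: Aa × AA → 2 AA, 2 Aa → 4 A_ (out of 4)
B gene: Bb × Bb → 1 BB, 2 Bb, 1 bb → 3 B_ : 1 bb (out of 4)
Genotype classes (out of 4 × 4 = 16): A_B_ = 4×3 = 12; A_bb = 4×1 = 4
Apply the phenotype rules: A_B_ (12) → disc-shaped; A_bb (4) → spherical
Phenotype counts (out of 16): 12 disc-shaped, 4 spherical
disc-shaped: 12 out of 16 → fraction 3/4
Expected count = 3/4 × 1824 = 1368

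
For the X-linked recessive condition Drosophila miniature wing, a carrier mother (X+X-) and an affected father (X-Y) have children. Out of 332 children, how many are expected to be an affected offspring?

Cross: X+X- × X-Y
Offspring: 1 X+X-, 1 X+Y, 1 X-X-, 1 X-Y
Probability of an affected offspring: 2/4 = 1/2
Expected count = 1/2 × 332 = 166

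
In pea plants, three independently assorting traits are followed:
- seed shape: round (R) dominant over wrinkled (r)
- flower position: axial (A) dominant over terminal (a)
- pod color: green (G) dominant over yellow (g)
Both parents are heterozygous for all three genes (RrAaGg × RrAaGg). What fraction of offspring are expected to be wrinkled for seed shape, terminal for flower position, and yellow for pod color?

Trihybrid cross: RrAaGg × RrAaGg
Each trait segregates independently with a 3:1 phenotypic ratio, so each gene contributes 3/4 (dominant) or 1/4 (recessive).
Target: wrinkled (seed shape), terminal (flower position), yellow (pod color)
Probability = product of independent per-trait probabilities
= 1/4 × 1/4 × 1/4 = 1/64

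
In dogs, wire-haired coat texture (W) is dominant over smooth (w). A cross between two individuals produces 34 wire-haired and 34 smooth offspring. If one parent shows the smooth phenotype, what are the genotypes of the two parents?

Observed offspring: 34 wire-haired, 34 smooth
The observed ratio simplifies to 1:1. One parent shows smooth, so its genotype must be ww. A 1:1 offspring split requires the other parent to be heterozygous (Ww).
Parent genotypes: ww × Ww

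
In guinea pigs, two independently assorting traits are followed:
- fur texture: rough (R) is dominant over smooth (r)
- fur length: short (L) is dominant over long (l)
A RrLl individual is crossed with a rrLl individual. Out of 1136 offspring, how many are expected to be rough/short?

Dihybrid cross RrLl × rrLl — consider each gene separately:
fur texture: Rr × rr → 2 Rr, 2 rr → 2 R_ : 2 rr (out of 4)
fur length: Ll × Ll → 1 LL, 2 Ll, 1 ll → 3 L_ : 1 ll (out of 4)
Combine (counts out of 4 × 4 = 16): rough/short (R_L_) = 2×3 = 6; rough/long (R_ll) = 2×1 = 2; smooth/short (rrL_) = 2×3 = 6; smooth/long (rrll) = 2×1 = 2
Phenotype counts (out of 16): 6 rough/short, 2 rough/long, 6 smooth/short, 2 smooth/long
rough/short: 6 out of 16 → fraction 3/8
Expected count = 3/8 × 1136 = 426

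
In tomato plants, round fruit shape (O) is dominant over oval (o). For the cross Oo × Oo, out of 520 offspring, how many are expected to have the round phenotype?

Punnett square for Oo × Oo:
Offspring genotypes: 1 OO, 2 Oo, 1 oo
Total offspring: 4
Count with target: 3
Probability: 3/4
Expected count = 3/4 × 520 = 390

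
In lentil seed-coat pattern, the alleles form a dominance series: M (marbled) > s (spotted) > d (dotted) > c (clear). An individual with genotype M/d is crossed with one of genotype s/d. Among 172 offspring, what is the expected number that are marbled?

Cross: M/d × s/d
Allele dominance: M > s > d > c
Offspring genotypes: 1 M/s, 1 M/d, 1 s/d, 1 d/d
Phenotype counts: 2 marbled, 1 spotted, 1 dotted
marbled: 2 out of 4 → fraction 1/2
Expected count = 1/2 × 172 = 86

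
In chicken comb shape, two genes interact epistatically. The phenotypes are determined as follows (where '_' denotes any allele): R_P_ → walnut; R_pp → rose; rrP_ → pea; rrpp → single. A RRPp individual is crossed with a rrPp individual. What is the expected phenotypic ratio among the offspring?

Cross: RRPp × rrPp — consider each gene separately:
R gene: RR × rr → 4 Rr → 4 R_ (out of 4)
P gene: Pp × Pp → 1 PP, 2 Pp, 1 pp → 3 P_ : 1 pp (out of 4)
Genotype classes (out of 4 × 4 = 16): R_P_ = 4×3 = 12; R_pp = 4×1 = 4
Apply the phenotype rules: R_P_ (12) → walnut; R_pp (4) → rose
Phenotype counts (out of 16): 12 walnut, 4 rose
Ratio: 3 walnut : 1 rose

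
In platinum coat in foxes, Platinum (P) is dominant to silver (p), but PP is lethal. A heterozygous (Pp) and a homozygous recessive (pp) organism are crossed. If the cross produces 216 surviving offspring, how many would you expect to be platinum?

Cross: Pp × pp
Punnett square offspring (before lethality): 2 Pp, 2 pp
No PP offspring are produced in this cross.
platinum: 2 out of 4 → fraction 1/2
Expected count = 1/2 × 216 = 108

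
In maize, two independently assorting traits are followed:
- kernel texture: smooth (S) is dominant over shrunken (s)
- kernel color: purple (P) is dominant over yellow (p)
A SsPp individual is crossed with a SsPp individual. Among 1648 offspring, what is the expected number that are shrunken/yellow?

Dihybrid cross SsPp × SsPp — consider each gene separately:
kernel texture: Ss × Ss → 1 SS, 2 Ss, 1 ss → 3 S_ : 1 ss (out of 4)
kernel color: Pp × Pp → 1 PP, 2 Pp, 1 pp → 3 P_ : 1 pp (out of 4)
Combine (counts out of 4 × 4 = 16): smooth/purple (S_P_) = 3×3 = 9; smooth/yellow (S_pp) = 3×1 = 3; shrunken/purple (ssP_) = 1×3 = 3; shrunken/yellow (sspp) = 1×1 = 1
Phenotype counts (out of 16): 9 smooth/purple, 3 smooth/yellow, 3 shrunken/purple, 1 shrunken/yellow
shrunken/yellow: 1 out of 16 → fraction 1/16
Expected count = 1/16 × 1648 = 103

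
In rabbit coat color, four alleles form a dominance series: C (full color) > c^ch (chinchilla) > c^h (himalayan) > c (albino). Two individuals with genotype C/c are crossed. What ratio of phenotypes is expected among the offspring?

Cross: C/c × C/c
Allele dominance: C > c^ch > c^h > c
Offspring genotypes: 1 C/C, 2 C/c, 1 c/c
Phenotype counts: 3 full color, 1 albino
Ratio: 3 full color : 1 albino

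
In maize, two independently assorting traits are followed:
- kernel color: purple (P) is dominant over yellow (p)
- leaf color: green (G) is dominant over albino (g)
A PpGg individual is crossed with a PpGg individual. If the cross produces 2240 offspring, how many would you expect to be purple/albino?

Dihybrid cross PpGg × PpGg — consider each gene separately:
kernel color: Pp × Pp → 1 PP, 2 Pp, 1 pp → 3 P_ : 1 pp (out of 4)
leaf color: Gg × Gg → 1 GG, 2 Gg, 1 gg → 3 G_ : 1 gg (out of 4)
Combine (counts out of 4 × 4 = 16): purple/green (P_G_) = 3×3 = 9; purple/albino (P_gg) = 3×1 = 3; yellow/green (ppG_) = 1×3 = 3; yellow/albino (ppgg) = 1×1 = 1
Phenotype counts (out of 16): 9 purple/green, 3 purple/albino, 3 yellow/green, 1 yellow/albino
purple/albino: 3 out of 16 → fraction 3/16
Expected count = 3/16 × 2240 = 420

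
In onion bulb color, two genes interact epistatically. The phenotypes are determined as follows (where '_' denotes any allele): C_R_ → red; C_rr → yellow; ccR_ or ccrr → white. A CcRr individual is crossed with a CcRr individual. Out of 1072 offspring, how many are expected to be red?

Cross: CcRr × CcRr — consider each gene separately:
C gene: Cc × Cc → 1 CC, 2 Cc, 1 cc → 3 C_ : 1 cc (out of 4)
R gene: Rr × Rr → 1 RR, 2 Rr, 1 rr → 3 R_ : 1 rr (out of 4)
Genotype classes (out of 4 × 4 = 16): C_R_ = 3×3 = 9; C_rr = 3×1 = 3; ccR_ = 1×3 = 3; ccrr = 1×1 = 1
Apply the phenotype rules: C_R_ (9) → red; C_rr (3) → yellow; ccR_ (3) + ccrr (1) → white
Phenotype counts (out of 16): 9 red, 3 yellow, 4 white
red: 9 out of 16 → fraction 9/16
Expected count = 9/16 × 1072 = 603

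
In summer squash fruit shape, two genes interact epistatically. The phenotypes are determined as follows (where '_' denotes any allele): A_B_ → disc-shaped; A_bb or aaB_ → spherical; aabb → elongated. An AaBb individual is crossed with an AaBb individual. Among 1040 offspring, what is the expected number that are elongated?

Cross: AaBb × AaBb — consider each gene separately:
A gene: Aa × Aa → 1 AA, 2 Aa, 1 aa → 3 A_ : 1 aa (out of 4)
B gene: Bb × Bb → 1 BB, 2 Bb, 1 bb → 3 B_ : 1 bb (out of 4)
Genotype classes (out of 4 × 4 = 16): A_B_ = 3×3 = 9; A_bb = 3×1 = 3; aaB_ = 1×3 = 3; aabb = 1×1 = 1
Apply the phenotype rules: A_B_ (9) → disc-shaped; A_bb (3) + aaB_ (3) → spherical; aabb (1) → elongated
Phenotype counts (out of 16): 9 disc-shaped, 6 spherical, 1 elongated
elongated: 1 out of 16 → fraction 1/16
Expected count = 1/16 × 1040 = 65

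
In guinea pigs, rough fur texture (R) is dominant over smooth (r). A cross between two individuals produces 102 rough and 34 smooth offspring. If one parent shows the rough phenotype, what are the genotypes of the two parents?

Observed offspring: 102 rough, 34 smooth
The observed ratio simplifies to 3:1. Smooth (rr) offspring appear, so each parent must contribute one r allele. The parent stated to show rough carries R, so it is Rr. The other parent is then either Rr or rr: Rr × rr would give a 1:1 split, whereas Rr × Rr gives 3:1 — matching the data. So both parents are heterozygous (Rr × Rr).
Parent genotypes: Rr × Rr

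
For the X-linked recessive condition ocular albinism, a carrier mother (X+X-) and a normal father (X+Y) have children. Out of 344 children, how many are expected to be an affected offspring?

Cross: X+X- × X+Y
Offspring: 1 X+X+, 1 X+Y, 1 X+X-, 1 X-Y
Probability of an affected offspring: 1/4
Expected count = 1/4 × 344 = 86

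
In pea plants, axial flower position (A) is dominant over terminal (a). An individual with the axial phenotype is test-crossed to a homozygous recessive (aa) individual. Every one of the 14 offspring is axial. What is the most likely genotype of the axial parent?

Test cross: ? × aa
All offspring are axial.
If the unknown parent were heterozygous (Aa), about half of 14 offspring would be terminal; none are. The unknown parent is most likely homozygous dominant (AA).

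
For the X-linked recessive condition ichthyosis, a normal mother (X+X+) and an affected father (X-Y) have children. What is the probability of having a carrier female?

Cross: X+X+ × X-Y
Offspring: 2 X+X-, 2 X+Y
Probability of a carrier female: 2/4 = 1/2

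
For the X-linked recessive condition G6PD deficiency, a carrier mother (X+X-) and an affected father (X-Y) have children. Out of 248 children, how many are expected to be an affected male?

Cross: X+X- × X-Y
Offspring: 1 X+X-, 1 X+Y, 1 X-X-, 1 X-Y
Probability of an affected male: 1/4
Expected count = 1/4 × 248 = 62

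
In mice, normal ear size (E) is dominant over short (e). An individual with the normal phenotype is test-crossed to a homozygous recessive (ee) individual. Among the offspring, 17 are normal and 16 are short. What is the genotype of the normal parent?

Test cross: ? × ee
Offspring: 17 normal, 16 short — approximately 1:1.
A 1:1 ratio in a test cross indicates the unknown parent is heterozygous (Ee).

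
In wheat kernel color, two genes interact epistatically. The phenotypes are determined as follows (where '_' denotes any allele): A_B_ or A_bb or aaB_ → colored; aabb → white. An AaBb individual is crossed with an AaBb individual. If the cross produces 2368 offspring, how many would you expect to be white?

Cross: AaBb × AaBb — consider each gene separately:
A gene: Aa × Aa → 1 AA, 2 Aa, 1 aa → 3 A_ : 1 aa (out of 4)
B gene: Bb × Bb → 1 BB, 2 Bb, 1 bb → 3 B_ : 1 bb (out of 4)
Genotype classes (out of 4 × 4 = 16): A_B_ = 3×3 = 9; A_bb = 3×1 = 3; aaB_ = 1×3 = 3; aabb = 1×1 = 1
Apply the phenotype rules: A_B_ (9) + A_bb (3) + aaB_ (3) → colored; aabb (1) → white
Phenotype counts (out of 16): 15 colored, 1 white
white: 1 out of 16 → fraction 1/16
Expected count = 1/16 × 2368 = 148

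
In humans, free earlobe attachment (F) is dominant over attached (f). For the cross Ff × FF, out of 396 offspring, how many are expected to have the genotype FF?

Punnett square for Ff × FF:
Offspring genotypes: 2 FF, 2 Ff
Total offspring: 4
Count with target: 2
Probability: 2/4 = 1/2
Expected count = 1/2 × 396 = 198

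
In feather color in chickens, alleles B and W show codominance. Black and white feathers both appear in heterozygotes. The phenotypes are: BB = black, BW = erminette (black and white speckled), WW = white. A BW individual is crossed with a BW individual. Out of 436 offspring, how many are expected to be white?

Punnett square for BW × BW:
Offspring genotypes: 1 BB, 2 BW, 1 WW
Phenotype counts: 1 black, 2 erminette (black and white speckled), 1 white
white: 1 out of 4 → fraction 1/4
Expected count = 1/4 × 436 = 109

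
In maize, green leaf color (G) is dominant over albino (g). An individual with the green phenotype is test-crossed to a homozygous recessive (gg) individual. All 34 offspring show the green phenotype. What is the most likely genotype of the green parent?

Test cross: ? × gg
All offspring are green.
If the unknown parent were heterozygous (Gg), about half of 34 offspring would be albino; none are. The unknown parent is most likely homozygous dominant (GG).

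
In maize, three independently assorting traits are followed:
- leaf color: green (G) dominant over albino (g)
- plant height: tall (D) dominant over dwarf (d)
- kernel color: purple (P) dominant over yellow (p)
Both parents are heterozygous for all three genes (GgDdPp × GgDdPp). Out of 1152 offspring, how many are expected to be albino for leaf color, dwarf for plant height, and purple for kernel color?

Trihybrid cross: GgDdPp × GgDdPp
Each trait segregates independently with a 3:1 phenotypic ratio, so each gene contributes 3/4 (dominant) or 1/4 (recessive).
Target: albino (leaf color), dwarf (plant height), purple (kernel color)
Probability = product of independent per-trait probabilities
= 1/4 × 1/4 × 3/4 = 3/64
Expected count = 3/64 × 1152 = 54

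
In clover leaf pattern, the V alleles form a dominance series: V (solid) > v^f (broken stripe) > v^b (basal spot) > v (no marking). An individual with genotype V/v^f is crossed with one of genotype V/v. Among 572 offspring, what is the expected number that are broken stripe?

Cross: V/v^f × V/v
Allele dominance: V > v^f > v^b > v
Offspring genotypes: 1 V/V, 1 V/v, 1 V/v^f, 1 v^f/v
Phenotype counts: 3 solid, 1 broken stripe
broken stripe: 1 out of 4 → fraction 1/4
Expected count = 1/4 × 572 = 143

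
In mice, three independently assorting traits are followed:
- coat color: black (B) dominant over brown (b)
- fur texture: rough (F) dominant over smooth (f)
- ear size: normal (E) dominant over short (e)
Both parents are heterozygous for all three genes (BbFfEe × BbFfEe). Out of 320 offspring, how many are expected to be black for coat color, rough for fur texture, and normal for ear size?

Trihybrid cross: BbFfEe × BbFfEe
Each trait segregates independently with a 3:1 phenotypic ratio, so each gene contributes 3/4 (dominant) or 1/4 (recessive).
Target: black (coat color), rough (fur texture), normal (ear size)
Probability = product of independent per-trait probabilities
= 3/4 × 3/4 × 3/4 = 27/64
Expected count = 27/64 × 320 = 135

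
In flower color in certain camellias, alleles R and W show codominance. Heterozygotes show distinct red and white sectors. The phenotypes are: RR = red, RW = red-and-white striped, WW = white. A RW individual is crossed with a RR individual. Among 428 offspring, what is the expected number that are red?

Punnett square for RW × RR:
Offspring genotypes: 2 RR, 2 RW
Phenotype counts: 2 red, 2 red-and-white striped
red: 2 out of 4 → fraction 1/2
Expected count = 1/2 × 428 = 214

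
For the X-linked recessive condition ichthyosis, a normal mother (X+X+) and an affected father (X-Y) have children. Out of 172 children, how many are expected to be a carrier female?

Cross: X+X+ × X-Y
Offspring: 2 X+X-, 2 X+Y
Probability of a carrier female: 2/4 = 1/2
Expected count = 1/2 × 172 = 86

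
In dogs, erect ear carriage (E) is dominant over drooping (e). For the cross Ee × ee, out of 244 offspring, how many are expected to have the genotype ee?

Punnett square for Ee × ee:
Offspring genotypes: 2 Ee, 2 ee
Total offspring: 4
Count with target: 2
Probability: 2/4 = 1/2
Expected count = 1/2 × 244 = 122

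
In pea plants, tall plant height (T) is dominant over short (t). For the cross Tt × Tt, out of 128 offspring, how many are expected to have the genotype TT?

Punnett square for Tt × Tt:
Offspring genotypes: 1 TT, 2 Tt, 1 tt
Total offspring: 4
Count with target: 1
Probability: 1/4
Expected count = 1/4 × 128 = 32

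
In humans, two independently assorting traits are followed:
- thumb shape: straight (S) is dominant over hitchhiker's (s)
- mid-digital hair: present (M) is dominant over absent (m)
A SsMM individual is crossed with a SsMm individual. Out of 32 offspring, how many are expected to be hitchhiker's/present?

Dihybrid cross SsMM × SsMm — consider each gene separately:
thumb shape: Ss × Ss → 1 SS, 2 Ss, 1 ss → 3 S_ : 1 ss (out of 4)
mid-digital hair: MM × Mm → 2 MM, 2 Mm → 4 M_ (out of 4)
Combine (counts out of 4 × 4 = 16): straight/present (S_M_) = 3×4 = 12; hitchhiker's/present (ssM_) = 1×4 = 4
Phenotype counts (out of 16): 12 straight/present, 4 hitchhiker's/present
hitchhiker's/present: 4 out of 16 → fraction 1/4
Expected count = 1/4 × 32 = 8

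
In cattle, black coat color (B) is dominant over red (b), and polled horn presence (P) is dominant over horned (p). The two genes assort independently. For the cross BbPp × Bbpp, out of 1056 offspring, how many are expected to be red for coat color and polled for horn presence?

Dihybrid cross BbPp × Bbpp — consider each gene separately:
coat color: Bb × Bb → 1 BB, 2 Bb, 1 bb → 3 B_ : 1 bb (out of 4)
horn presence: Pp × pp → 2 Pp, 2 pp → 2 P_ : 2 pp (out of 4)
Looking for: red (bb) and polled (P_)
P(red) = 1/4, P(polled) = 2/4
P(both) = 1/4 × 2/4 = 2/16 = 1/8
Expected count = 1/8 × 1056 = 132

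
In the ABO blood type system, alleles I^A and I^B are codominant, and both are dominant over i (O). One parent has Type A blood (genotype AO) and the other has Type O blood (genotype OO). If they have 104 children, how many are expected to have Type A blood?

Cross: AO × OO
Possible offspring genotypes: 2 AO, 2 OO
Blood type counts: 2 Type A, 2 Type O
Probability of Type A: 2/4 = 1/2
Expected count = 1/2 × 104 = 52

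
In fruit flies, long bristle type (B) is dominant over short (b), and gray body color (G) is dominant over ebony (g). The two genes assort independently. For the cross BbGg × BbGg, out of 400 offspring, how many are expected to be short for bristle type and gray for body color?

Dihybrid cross BbGg × BbGg — consider each gene separately:
bristle type: Bb × Bb → 1 BB, 2 Bb, 1 bb → 3 B_ : 1 bb (out of 4)
body color: Gg × Gg → 1 GG, 2 Gg, 1 gg → 3 G_ : 1 gg (out of 4)
Looking for: short (bb) and gray (G_)
P(short) = 1/4, P(gray) = 3/4
P(both) = 1/4 × 3/4 = 3/16
Expected count = 3/16 × 400 = 75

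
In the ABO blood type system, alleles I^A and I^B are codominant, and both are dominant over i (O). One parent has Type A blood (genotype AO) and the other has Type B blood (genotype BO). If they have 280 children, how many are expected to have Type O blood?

Cross: AO × BO
Possible offspring genotypes: 1 AB, 1 AO, 1 BO, 1 OO
Blood type counts: 1 Type AB, 1 Type A, 1 Type B, 1 Type O
Probability of Type O: 1/4
Expected count = 1/4 × 280 = 70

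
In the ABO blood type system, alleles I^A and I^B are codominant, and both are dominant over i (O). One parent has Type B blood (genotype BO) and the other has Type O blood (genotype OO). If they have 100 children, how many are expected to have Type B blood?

Cross: BO × OO
Possible offspring genotypes: 2 BO, 2 OO
Blood type counts: 2 Type B, 2 Type O
Probability of Type B: 2/4 = 1/2
Expected count = 1/2 × 100 = 50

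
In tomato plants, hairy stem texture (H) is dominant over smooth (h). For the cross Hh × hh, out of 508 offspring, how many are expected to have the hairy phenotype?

Punnett square for Hh × hh:
Offspring genotypes: 2 Hh, 2 hh
Total offspring: 4
Count with target: 2
Probability: 2/4 = 1/2
Expected count = 1/2 × 508 = 254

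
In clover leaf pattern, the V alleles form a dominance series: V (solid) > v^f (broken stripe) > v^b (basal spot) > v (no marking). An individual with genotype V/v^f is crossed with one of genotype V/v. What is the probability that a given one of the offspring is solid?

Cross: V/v^f × V/v
Allele dominance: V > v^f > v^b > v
Offspring genotypes: 1 V/V, 1 V/v, 1 V/v^f, 1 v^f/v
Phenotype counts: 3 solid, 1 broken stripe
solid: 3 out of 4
Probability: 3/4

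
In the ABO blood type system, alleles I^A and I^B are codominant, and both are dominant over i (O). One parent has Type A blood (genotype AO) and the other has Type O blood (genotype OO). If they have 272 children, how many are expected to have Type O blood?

Cross: AO × OO
Possible offspring genotypes: 2 AO, 2 OO
Blood type counts: 2 Type A, 2 Type O
Probability of Type O: 2/4 = 1/2
Expected count = 1/2 × 272 = 136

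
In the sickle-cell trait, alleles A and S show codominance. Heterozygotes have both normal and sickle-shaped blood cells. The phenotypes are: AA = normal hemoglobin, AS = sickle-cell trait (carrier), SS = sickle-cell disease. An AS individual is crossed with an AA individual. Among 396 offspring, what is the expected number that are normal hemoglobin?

Punnett square for AS × AA:
Offspring genotypes: 2 AA, 2 AS
Phenotype counts: 2 normal hemoglobin, 2 sickle-cell trait (carrier)
normal hemoglobin: 2 out of 4 → fraction 1/2
Expected count = 1/2 × 396 = 198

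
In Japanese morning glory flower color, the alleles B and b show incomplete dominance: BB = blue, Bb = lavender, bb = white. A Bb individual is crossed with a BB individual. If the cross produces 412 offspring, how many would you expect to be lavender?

Punnett square for Bb × BB:
Offspring genotypes: 2 BB, 2 Bb
Phenotype counts: 2 blue, 2 lavender
lavender: 2 out of 4 → fraction 1/2
Expected count = 1/2 × 412 = 206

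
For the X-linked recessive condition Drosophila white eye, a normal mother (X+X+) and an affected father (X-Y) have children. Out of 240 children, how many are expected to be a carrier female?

Cross: X+X+ × X-Y
Offspring: 2 X+X-, 2 X+Y
Probability of a carrier female: 2/4 = 1/2
Expected count = 1/2 × 240 = 120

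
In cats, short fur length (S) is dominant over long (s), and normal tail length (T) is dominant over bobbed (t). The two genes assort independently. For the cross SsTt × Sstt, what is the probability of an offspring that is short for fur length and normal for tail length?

Dihybrid cross SsTt × Sstt — consider each gene separately:
fur length: Ss × Ss → 1 SS, 2 Ss, 1 ss → 3 S_ : 1 ss (out of 4)
tail length: Tt × tt → 2 Tt, 2 tt → 2 T_ : 2 tt (out of 4)
Looking for: short (S_) and normal (T_)
P(short) = 3/4, P(normal) = 2/4
P(both) = 3/4 × 2/4 = 6/16 = 3/8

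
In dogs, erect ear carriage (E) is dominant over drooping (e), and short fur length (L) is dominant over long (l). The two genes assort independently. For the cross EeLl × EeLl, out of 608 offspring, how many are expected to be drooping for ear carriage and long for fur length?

Dihybrid cross EeLl × EeLl — consider each gene separately:
ear carriage: Ee × Ee → 1 EE, 2 Ee, 1 ee → 3 E_ : 1 ee (out of 4)
fur length: Ll × Ll → 1 LL, 2 Ll, 1 ll → 3 L_ : 1 ll (out of 4)
Looking for: drooping (ee) and long (ll)
P(drooping) = 1/4, P(long) = 1/4
P(both) = 1/4 × 1/4 = 1/16
Expected count = 1/16 × 608 = 38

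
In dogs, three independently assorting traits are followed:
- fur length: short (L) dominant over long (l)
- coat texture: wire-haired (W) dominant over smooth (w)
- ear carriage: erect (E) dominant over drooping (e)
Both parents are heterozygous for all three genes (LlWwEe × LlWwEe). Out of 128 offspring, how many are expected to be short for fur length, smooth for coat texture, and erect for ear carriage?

Trihybrid cross: LlWwEe × LlWwEe
Each trait segregates independently with a 3:1 phenotypic ratio, so each gene contributes 3/4 (dominant) or 1/4 (recessive).
Target: short (fur length), smooth (coat texture), erect (ear carriage)
Probability = product of independent per-trait probabilities
= 3/4 × 1/4 × 3/4 = 9/64
Expected count = 9/64 × 128 = 18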